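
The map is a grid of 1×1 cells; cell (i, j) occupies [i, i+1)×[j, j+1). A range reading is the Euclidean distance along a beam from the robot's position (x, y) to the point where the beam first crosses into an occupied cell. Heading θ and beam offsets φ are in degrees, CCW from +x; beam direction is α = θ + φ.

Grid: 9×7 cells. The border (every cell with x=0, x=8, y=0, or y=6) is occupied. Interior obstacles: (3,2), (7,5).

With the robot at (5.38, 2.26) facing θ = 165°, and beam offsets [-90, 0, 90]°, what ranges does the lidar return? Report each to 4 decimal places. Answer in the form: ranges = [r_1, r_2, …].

beam 1: φ=-90°, α=75°
  dir = (cos 75°, sin 75°) = (0.2588, 0.9659); from cell (5,2)
  next x-line at t=2.3955, next y-line at t=0.7661; Δt_x=3.8637, Δt_y=1.0353
    y: enter (5,3) at t=0.7661
    y: enter (5,4) at t=1.8014
    x: enter (6,4) at t=2.3955
    y: enter (6,5) at t=2.8367
    y: enter (6,6) at t=3.8719 ← occupied
  → r_1 = 3.8719
beam 2: φ=0°, α=165°
  dir = (cos 165°, sin 165°) = (-0.9659, 0.2588); from cell (5,2)
  next x-line at t=0.3934, next y-line at t=2.8591; Δt_x=1.0353, Δt_y=3.8637
    x: enter (4,2) at t=0.3934
    x: enter (3,2) at t=1.4287 ← occupied
  → r_2 = 1.4287
beam 3: φ=90°, α=255°
  dir = (cos 255°, sin 255°) = (-0.2588, -0.9659); from cell (5,2)
  next x-line at t=1.4682, next y-line at t=0.2692; Δt_x=3.8637, Δt_y=1.0353
    y: enter (5,1) at t=0.2692
    y: enter (5,0) at t=1.3044 ← occupied
  → r_3 = 1.3044

ranges = [3.8719, 1.4287, 1.3044]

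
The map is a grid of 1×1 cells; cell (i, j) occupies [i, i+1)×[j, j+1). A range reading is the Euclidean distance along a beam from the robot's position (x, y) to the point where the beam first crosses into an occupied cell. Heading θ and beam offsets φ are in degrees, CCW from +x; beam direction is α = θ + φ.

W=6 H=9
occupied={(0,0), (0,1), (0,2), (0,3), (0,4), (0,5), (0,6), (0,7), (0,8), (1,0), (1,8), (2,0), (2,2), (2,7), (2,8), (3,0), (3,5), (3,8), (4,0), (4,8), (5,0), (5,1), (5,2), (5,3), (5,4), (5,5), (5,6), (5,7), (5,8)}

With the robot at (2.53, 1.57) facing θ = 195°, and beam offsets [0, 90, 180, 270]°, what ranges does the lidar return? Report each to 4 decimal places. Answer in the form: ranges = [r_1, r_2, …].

ranges = [1.5840, 0.5901, 2.5571, 0.4452]

beam 1: φ=0°, α=195°
  direction (-0.9659, -0.2588); cell (2,1); t to first gridline: x 0.5487, y 2.2023 (then +1.0353 / +3.8637)
    (1,1) via x @ 0.5487
    (0,1) via x @ 1.5840  # hit
  → r_1 = 1.5840
beam 2: φ=90°, α=285°
  direction (0.2588, -0.9659); cell (2,1); t to first gridline: x 1.8159, y 0.5901 (then +3.8637 / +1.0353)
    (2,0) via y @ 0.5901  # hit
  → r_2 = 0.5901
beam 3: φ=180°, α=15°
  direction (0.9659, 0.2588); cell (2,1); t to first gridline: x 0.4866, y 1.6614 (then +1.0353 / +3.8637)
    (3,1) via x @ 0.4866
    (4,1) via x @ 1.5219
    (4,2) via y @ 1.6614
    (5,2) via x @ 2.5571  # hit
  → r_3 = 2.5571
beam 4: φ=270°, α=105°
  direction (-0.2588, 0.9659); cell (2,1); t to first gridline: x 2.0478, y 0.4452 (then +3.8637 / +1.0353)
    (2,2) via y @ 0.4452  # hit
  → r_4 = 0.4452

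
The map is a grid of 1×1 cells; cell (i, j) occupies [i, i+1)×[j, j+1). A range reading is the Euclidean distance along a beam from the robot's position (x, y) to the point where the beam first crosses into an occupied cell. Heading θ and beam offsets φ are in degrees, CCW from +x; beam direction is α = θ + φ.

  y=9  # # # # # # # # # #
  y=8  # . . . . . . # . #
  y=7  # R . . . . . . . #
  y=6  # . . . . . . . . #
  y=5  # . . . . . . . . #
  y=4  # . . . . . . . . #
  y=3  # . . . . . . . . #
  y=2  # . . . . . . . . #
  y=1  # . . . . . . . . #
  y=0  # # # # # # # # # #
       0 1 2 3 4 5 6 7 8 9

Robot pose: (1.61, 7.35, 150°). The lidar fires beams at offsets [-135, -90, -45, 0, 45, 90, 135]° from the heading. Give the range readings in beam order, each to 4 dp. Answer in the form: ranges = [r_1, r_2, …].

ranges = [5.5801, 1.9053, 1.7082, 0.7044, 0.6315, 1.2200, 6.5740]

beam 1: φ=-135°, α=15°
  d=(0.9659,0.2588)  start (1,7)  tX=0.4038 tY=2.5114  stride 1/|dx|=1.0353 1/|dy|=3.8637
    cross x-line → (2,7), t=0.4038
    cross x-line → (3,7), t=1.4390
    cross x-line → (4,7), t=2.4743
    cross y-line → (4,8), t=2.5114
    cross x-line → (5,8), t=3.5096
    cross x-line → (6,8), t=4.5449
    cross x-line → (7,8), t=5.5801 (wall)
  → r_1 = 5.5801
beam 2: φ=-90°, α=60°
  d=(0.5000,0.8660)  start (1,7)  tX=0.7800 tY=0.7506  stride 1/|dx|=2.0000 1/|dy|=1.1547
    cross y-line → (1,8), t=0.7506
    cross x-line → (2,8), t=0.7800
    cross y-line → (2,9), t=1.9053 (wall)
  → r_2 = 1.9053
beam 3: φ=-45°, α=105°
  d=(-0.2588,0.9659)  start (1,7)  tX=2.3569 tY=0.6729  stride 1/|dx|=3.8637 1/|dy|=1.0353
    cross y-line → (1,8), t=0.6729
    cross y-line → (1,9), t=1.7082 (wall)
  → r_3 = 1.7082
beam 4: φ=0°, α=150°
  d=(-0.8660,0.5000)  start (1,7)  tX=0.7044 tY=1.3000  stride 1/|dx|=1.1547 1/|dy|=2.0000
    cross x-line → (0,7), t=0.7044 (wall)
  → r_4 = 0.7044
beam 5: φ=45°, α=195°
  d=(-0.9659,-0.2588)  start (1,7)  tX=0.6315 tY=1.3523  stride 1/|dx|=1.0353 1/|dy|=3.8637
    cross x-line → (0,7), t=0.6315 (wall)
  → r_5 = 0.6315
beam 6: φ=90°, α=240°
  d=(-0.5000,-0.8660)  start (1,7)  tX=1.2200 tY=0.4041  stride 1/|dx|=2.0000 1/|dy|=1.1547
    cross y-line → (1,6), t=0.4041
    cross x-line → (0,6), t=1.2200 (wall)
  → r_6 = 1.2200
beam 7: φ=135°, α=285°
  d=(0.2588,-0.9659)  start (1,7)  tX=1.5068 tY=0.3623  stride 1/|dx|=3.8637 1/|dy|=1.0353
    cross y-line → (1,6), t=0.3623
    cross y-line → (1,5), t=1.3976
    cross x-line → (2,5), t=1.5068
    cross y-line → (2,4), t=2.4329
    cross y-line → (2,3), t=3.4682
    cross y-line → (2,2), t=4.5035
    cross x-line → (3,2), t=5.3705
    cross y-line → (3,1), t=5.5387
    cross y-line → (3,0), t=6.5740 (wall)
  → r_7 = 6.5740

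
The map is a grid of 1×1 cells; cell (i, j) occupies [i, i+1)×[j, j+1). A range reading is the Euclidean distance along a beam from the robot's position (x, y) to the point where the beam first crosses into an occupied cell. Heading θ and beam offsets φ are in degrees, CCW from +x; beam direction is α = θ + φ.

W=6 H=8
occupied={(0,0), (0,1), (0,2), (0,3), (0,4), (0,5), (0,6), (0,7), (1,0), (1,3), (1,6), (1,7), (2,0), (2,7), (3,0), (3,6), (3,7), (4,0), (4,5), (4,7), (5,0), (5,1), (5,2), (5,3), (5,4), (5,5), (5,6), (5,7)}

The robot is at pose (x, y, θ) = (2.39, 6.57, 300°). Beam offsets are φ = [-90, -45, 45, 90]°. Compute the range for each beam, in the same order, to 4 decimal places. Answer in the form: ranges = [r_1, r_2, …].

ranges = [0.4503, 2.6607, 0.6315, 0.7044]

beam 1: φ=-90°, α=210°
  cosα=-0.8660 sinα=-0.5000 | (2,6) | tMaxX 0.4503 tMaxY 1.1400 | tΔX 1.1547 tΔY 2.0000
    t=0.4503 [x] (1,6) — stop
  → r_1 = 0.4503
beam 2: φ=-45°, α=255°
  cosα=-0.2588 sinα=-0.9659 | (2,6) | tMaxX 1.5068 tMaxY 0.5901 | tΔX 3.8637 tΔY 1.0353
    t=0.5901 [y] (2,5)
    t=1.5068 [x] (1,5)
    t=1.6254 [y] (1,4)
    t=2.6607 [y] (1,3) — stop
  → r_2 = 2.6607
beam 3: φ=45°, α=345°
  cosα=0.9659 sinα=-0.2588 | (2,6) | tMaxX 0.6315 tMaxY 2.2023 | tΔX 1.0353 tΔY 3.8637
    t=0.6315 [x] (3,6) — stop
  → r_3 = 0.6315
beam 4: φ=90°, α=30°
  cosα=0.8660 sinα=0.5000 | (2,6) | tMaxX 0.7044 tMaxY 0.8600 | tΔX 1.1547 tΔY 2.0000
    t=0.7044 [x] (3,6) — stop
  → r_4 = 0.7044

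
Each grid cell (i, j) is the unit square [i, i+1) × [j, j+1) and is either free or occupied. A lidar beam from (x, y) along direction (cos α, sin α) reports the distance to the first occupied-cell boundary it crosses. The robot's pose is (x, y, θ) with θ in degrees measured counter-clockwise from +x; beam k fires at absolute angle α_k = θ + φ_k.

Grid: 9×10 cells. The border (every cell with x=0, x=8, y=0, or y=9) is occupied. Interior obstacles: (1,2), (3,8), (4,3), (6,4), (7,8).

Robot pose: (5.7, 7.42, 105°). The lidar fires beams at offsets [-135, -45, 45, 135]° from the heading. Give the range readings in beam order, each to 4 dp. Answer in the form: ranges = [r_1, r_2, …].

ranges = [2.6558, 1.8244, 1.9630, 7.4132]

beam 1: φ=-135°, α=330°
  d=(0.8660,-0.5000)  start (5,7)  tX=0.3464 tY=0.8400  stride 1/|dx|=1.1547 1/|dy|=2.0000
    cross x-line → (6,7), t=0.3464
    cross y-line → (6,6), t=0.8400
    cross x-line → (7,6), t=1.5011
    cross x-line → (8,6), t=2.6558 (wall)
  → r_1 = 2.6558
beam 2: φ=-45°, α=60°
  d=(0.5000,0.8660)  start (5,7)  tX=0.6000 tY=0.6697  stride 1/|dx|=2.0000 1/|dy|=1.1547
    cross x-line → (6,7), t=0.6000
    cross y-line → (6,8), t=0.6697
    cross y-line → (6,9), t=1.8244 (wall)
  → r_2 = 1.8244
beam 3: φ=45°, α=150°
  d=(-0.8660,0.5000)  start (5,7)  tX=0.8083 tY=1.1600  stride 1/|dx|=1.1547 1/|dy|=2.0000
    cross x-line → (4,7), t=0.8083
    cross y-line → (4,8), t=1.1600
    cross x-line → (3,8), t=1.9630 (wall)
  → r_3 = 1.9630
beam 4: φ=135°, α=240°
  d=(-0.5000,-0.8660)  start (5,7)  tX=1.4000 tY=0.4850  stride 1/|dx|=2.0000 1/|dy|=1.1547
    cross y-line → (5,6), t=0.4850
    cross x-line → (4,6), t=1.4000
    cross y-line → (4,5), t=1.6397
    cross y-line → (4,4), t=2.7944
    cross x-line → (3,4), t=3.4000
    cross y-line → (3,3), t=3.9491
    cross y-line → (3,2), t=5.1038
    cross x-line → (2,2), t=5.4000
    cross y-line → (2,1), t=6.2585
    cross x-line → (1,1), t=7.4000
    cross y-line → (1,0), t=7.4132 (wall)
  → r_4 = 7.4132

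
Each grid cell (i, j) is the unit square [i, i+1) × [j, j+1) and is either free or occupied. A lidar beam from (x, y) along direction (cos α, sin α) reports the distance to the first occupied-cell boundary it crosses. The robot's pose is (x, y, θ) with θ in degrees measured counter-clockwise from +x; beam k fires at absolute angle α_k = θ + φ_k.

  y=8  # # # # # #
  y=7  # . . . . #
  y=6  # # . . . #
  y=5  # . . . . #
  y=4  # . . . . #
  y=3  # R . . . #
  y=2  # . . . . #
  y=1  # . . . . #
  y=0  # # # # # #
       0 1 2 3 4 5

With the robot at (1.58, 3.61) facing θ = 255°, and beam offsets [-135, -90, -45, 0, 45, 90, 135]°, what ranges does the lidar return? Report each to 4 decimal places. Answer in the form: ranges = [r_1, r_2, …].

ranges = [1.1600, 0.6005, 0.6697, 2.2409, 3.0138, 3.5406, 3.9491]

beam 1: φ=-135°, α=120°
  dir = (cos 120°, sin 120°) = (-0.5000, 0.8660); from cell (1,3)
  next x-line at t=1.1600, next y-line at t=0.4503; Δt_x=2.0000, Δt_y=1.1547
    y: enter (1,4) at t=0.4503
    x: enter (0,4) at t=1.1600 ← occupied
  → r_1 = 1.1600
beam 2: φ=-90°, α=165°
  dir = (cos 165°, sin 165°) = (-0.9659, 0.2588); from cell (1,3)
  next x-line at t=0.6005, next y-line at t=1.5068; Δt_x=1.0353, Δt_y=3.8637
    x: enter (0,3) at t=0.6005 ← occupied
  → r_2 = 0.6005
beam 3: φ=-45°, α=210°
  dir = (cos 210°, sin 210°) = (-0.8660, -0.5000); from cell (1,3)
  next x-line at t=0.6697, next y-line at t=1.2200; Δt_x=1.1547, Δt_y=2.0000
    x: enter (0,3) at t=0.6697 ← occupied
  → r_3 = 0.6697
beam 4: φ=0°, α=255°
  dir = (cos 255°, sin 255°) = (-0.2588, -0.9659); from cell (1,3)
  next x-line at t=2.2409, next y-line at t=0.6315; Δt_x=3.8637, Δt_y=1.0353
    y: enter (1,2) at t=0.6315
    y: enter (1,1) at t=1.6668
    x: enter (0,1) at t=2.2409 ← occupied
  → r_4 = 2.2409
beam 5: φ=45°, α=300°
  dir = (cos 300°, sin 300°) = (0.5000, -0.8660); from cell (1,3)
  next x-line at t=0.8400, next y-line at t=0.7044; Δt_x=2.0000, Δt_y=1.1547
    y: enter (1,2) at t=0.7044
    x: enter (2,2) at t=0.8400
    y: enter (2,1) at t=1.8591
    x: enter (3,1) at t=2.8400
    y: enter (3,0) at t=3.0138 ← occupied
  → r_5 = 3.0138
beam 6: φ=90°, α=345°
  dir = (cos 345°, sin 345°) = (0.9659, -0.2588); from cell (1,3)
  next x-line at t=0.4348, next y-line at t=2.3569; Δt_x=1.0353, Δt_y=3.8637
    x: enter (2,3) at t=0.4348
    x: enter (3,3) at t=1.4701
    y: enter (3,2) at t=2.3569
    x: enter (4,2) at t=2.5054
    x: enter (5,2) at t=3.5406 ← occupied
  → r_6 = 3.5406
beam 7: φ=135°, α=30°
  dir = (cos 30°, sin 30°) = (0.8660, 0.5000); from cell (1,3)
  next x-line at t=0.4850, next y-line at t=0.7800; Δt_x=1.1547, Δt_y=2.0000
    x: enter (2,3) at t=0.4850
    y: enter (2,4) at t=0.7800
    x: enter (3,4) at t=1.6397
    y: enter (3,5) at t=2.7800
    x: enter (4,5) at t=2.7944
    x: enter (5,5) at t=3.9491 ← occupied
  → r_7 = 3.9491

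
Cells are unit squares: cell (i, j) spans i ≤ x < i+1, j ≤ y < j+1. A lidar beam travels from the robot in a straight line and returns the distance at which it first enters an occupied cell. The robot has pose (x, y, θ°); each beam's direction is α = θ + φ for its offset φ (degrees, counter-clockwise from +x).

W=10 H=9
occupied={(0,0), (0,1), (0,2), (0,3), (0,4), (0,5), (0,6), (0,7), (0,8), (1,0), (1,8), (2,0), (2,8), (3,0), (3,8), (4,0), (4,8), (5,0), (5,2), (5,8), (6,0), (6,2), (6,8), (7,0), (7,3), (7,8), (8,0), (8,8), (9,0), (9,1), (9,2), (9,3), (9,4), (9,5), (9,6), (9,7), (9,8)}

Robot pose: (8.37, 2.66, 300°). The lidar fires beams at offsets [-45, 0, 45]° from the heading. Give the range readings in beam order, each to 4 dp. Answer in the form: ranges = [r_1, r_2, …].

ranges = [1.7186, 1.2600, 0.6522]

beam 1: φ=-45°, α=255°
  dir = (cos 255°, sin 255°) = (-0.2588, -0.9659); from cell (8,2)
  next x-line at t=1.4296, next y-line at t=0.6833; Δt_x=3.8637, Δt_y=1.0353
    y: enter (8,1) at t=0.6833
    x: enter (7,1) at t=1.4296
    y: enter (7,0) at t=1.7186 ← occupied
  → r_1 = 1.7186
beam 2: φ=0°, α=300°
  dir = (cos 300°, sin 300°) = (0.5000, -0.8660); from cell (8,2)
  next x-line at t=1.2600, next y-line at t=0.7621; Δt_x=2.0000, Δt_y=1.1547
    y: enter (8,1) at t=0.7621
    x: enter (9,1) at t=1.2600 ← occupied
  → r_2 = 1.2600
beam 3: φ=45°, α=345°
  dir = (cos 345°, sin 345°) = (0.9659, -0.2588); from cell (8,2)
  next x-line at t=0.6522, next y-line at t=2.5500; Δt_x=1.0353, Δt_y=3.8637
    x: enter (9,2) at t=0.6522 ← occupied
  → r_3 = 0.6522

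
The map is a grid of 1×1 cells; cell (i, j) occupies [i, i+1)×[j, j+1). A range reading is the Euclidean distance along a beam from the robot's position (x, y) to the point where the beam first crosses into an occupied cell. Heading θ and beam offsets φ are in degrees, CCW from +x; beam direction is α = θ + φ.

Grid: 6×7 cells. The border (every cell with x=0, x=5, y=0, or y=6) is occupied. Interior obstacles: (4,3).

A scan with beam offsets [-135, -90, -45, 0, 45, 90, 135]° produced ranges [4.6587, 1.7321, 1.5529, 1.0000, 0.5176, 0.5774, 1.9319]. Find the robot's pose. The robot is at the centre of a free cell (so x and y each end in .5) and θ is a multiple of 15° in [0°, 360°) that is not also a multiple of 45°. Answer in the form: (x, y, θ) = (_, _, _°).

(x, y, θ) = (3.5, 5.5, 30°)

The pose lattice has 19·16 = 304 candidates. Test each by forward raycasting.
  (1.5, 4.5, 345°): beam 1 = 0.5774 ≠ 4.6587 ✗
  (3.5, 3.5, 60°): beam 1 = 2.5882 ≠ 4.6587 ✗
  (4.5, 4.5, 255°): beam 1 = 1.7321 ≠ 4.6587 ✗
  (1.5, 2.5, 105°): beam 1 = 3.0000 ≠ 4.6587 ✗
  …
  (3.5, 5.5, 30°): r_1=4.6587, r_2=1.7321, r_3=1.5529, r_4=1.0000, r_5=0.5176, r_6=0.5774, r_7=1.9319 — all match ✓
Unique over the lattice → pose = (3.5, 5.5, 30°).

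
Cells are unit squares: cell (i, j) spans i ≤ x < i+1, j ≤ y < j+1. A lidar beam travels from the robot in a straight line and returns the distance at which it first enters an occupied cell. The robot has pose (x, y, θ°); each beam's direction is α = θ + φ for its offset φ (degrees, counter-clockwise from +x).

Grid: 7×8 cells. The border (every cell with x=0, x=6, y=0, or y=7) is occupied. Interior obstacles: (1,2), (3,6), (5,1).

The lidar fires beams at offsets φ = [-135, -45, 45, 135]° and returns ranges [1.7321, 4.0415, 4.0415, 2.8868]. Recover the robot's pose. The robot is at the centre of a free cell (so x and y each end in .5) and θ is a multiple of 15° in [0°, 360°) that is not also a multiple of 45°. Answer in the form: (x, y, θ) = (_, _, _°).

The pose lattice has 27·16 = 432 candidates. Test each by forward raycasting.
  (2.5, 1.5, 150°): beam 1 = 3.6235 ≠ 1.7321 ✗
  (5.5, 4.5, 255°): beam 1 = 2.8868 ≠ 1.7321 ✗
  (3.5, 3.5, 240°): beam 1 = 3.6235 ≠ 1.7321 ✗
  (1.5, 1.5, 15°): beam 1 = 0.5774 ≠ 1.7321 ✗
  …
  (2.5, 4.5, 345°): r_1=1.7321, r_2=4.0415, r_3=4.0415, r_4=2.8868 — all match ✓
Only this pose fits every beam.

(x, y, θ) = (2.5, 4.5, 345°)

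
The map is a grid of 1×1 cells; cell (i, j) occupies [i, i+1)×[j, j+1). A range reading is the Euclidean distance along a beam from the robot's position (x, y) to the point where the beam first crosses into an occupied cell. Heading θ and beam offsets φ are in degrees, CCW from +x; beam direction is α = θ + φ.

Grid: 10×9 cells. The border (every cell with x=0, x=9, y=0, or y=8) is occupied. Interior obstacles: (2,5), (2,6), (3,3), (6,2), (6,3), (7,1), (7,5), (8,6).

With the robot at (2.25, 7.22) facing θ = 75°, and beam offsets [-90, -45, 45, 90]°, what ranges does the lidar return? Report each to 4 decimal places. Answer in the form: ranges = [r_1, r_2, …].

beam 1: φ=-90°, α=345°
  dir = (cos 345°, sin 345°) = (0.9659, -0.2588); from cell (2,7)
  next x-line at t=0.7765, next y-line at t=0.8500; Δt_x=1.0353, Δt_y=3.8637
    x: enter (3,7) at t=0.7765
    y: enter (3,6) at t=0.8500
    x: enter (4,6) at t=1.8117
    x: enter (5,6) at t=2.8470
    x: enter (6,6) at t=3.8823
    y: enter (6,5) at t=4.7137
    x: enter (7,5) at t=4.9176 ← occupied
  → r_1 = 4.9176
beam 2: φ=-45°, α=30°
  dir = (cos 30°, sin 30°) = (0.8660, 0.5000); from cell (2,7)
  next x-line at t=0.8660, next y-line at t=1.5600; Δt_x=1.1547, Δt_y=2.0000
    x: enter (3,7) at t=0.8660
    y: enter (3,8) at t=1.5600 ← occupied
  → r_2 = 1.5600
beam 3: φ=45°, α=120°
  dir = (cos 120°, sin 120°) = (-0.5000, 0.8660); from cell (2,7)
  next x-line at t=0.5000, next y-line at t=0.9007; Δt_x=2.0000, Δt_y=1.1547
    x: enter (1,7) at t=0.5000
    y: enter (1,8) at t=0.9007 ← occupied
  → r_3 = 0.9007
beam 4: φ=90°, α=165°
  dir = (cos 165°, sin 165°) = (-0.9659, 0.2588); from cell (2,7)
  next x-line at t=0.2588, next y-line at t=3.0137; Δt_x=1.0353, Δt_y=3.8637
    x: enter (1,7) at t=0.2588
    x: enter (0,7) at t=1.2941 ← occupied
  → r_4 = 1.2941

ranges = [4.9176, 1.5600, 0.9007, 1.2941]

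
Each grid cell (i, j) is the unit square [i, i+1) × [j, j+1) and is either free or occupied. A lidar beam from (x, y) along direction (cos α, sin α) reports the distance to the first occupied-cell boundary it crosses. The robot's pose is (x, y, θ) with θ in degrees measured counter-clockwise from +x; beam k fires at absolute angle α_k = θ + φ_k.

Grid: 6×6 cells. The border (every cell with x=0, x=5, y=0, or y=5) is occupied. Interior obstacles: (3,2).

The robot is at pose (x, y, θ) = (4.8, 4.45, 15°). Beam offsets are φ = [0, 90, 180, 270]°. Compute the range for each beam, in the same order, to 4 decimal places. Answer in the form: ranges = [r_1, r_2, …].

ranges = [0.2071, 0.5694, 3.9340, 0.7727]

beam 1: φ=0°, α=15°
  d=(0.9659,0.2588)  start (4,4)  tX=0.2071 tY=2.1250  stride 1/|dx|=1.0353 1/|dy|=3.8637
    cross x-line → (5,4), t=0.2071 (wall)
  → r_1 = 0.2071
beam 2: φ=90°, α=105°
  d=(-0.2588,0.9659)  start (4,4)  tX=3.0910 tY=0.5694  stride 1/|dx|=3.8637 1/|dy|=1.0353
    cross y-line → (4,5), t=0.5694 (wall)
  → r_2 = 0.5694
beam 3: φ=180°, α=195°
  d=(-0.9659,-0.2588)  start (4,4)  tX=0.8282 tY=1.7387  stride 1/|dx|=1.0353 1/|dy|=3.8637
    cross x-line → (3,4), t=0.8282
    cross y-line → (3,3), t=1.7387
    cross x-line → (2,3), t=1.8635
    cross x-line → (1,3), t=2.8988
    cross x-line → (0,3), t=3.9340 (wall)
  → r_3 = 3.9340
beam 4: φ=270°, α=285°
  d=(0.2588,-0.9659)  start (4,4)  tX=0.7727 tY=0.4659  stride 1/|dx|=3.8637 1/|dy|=1.0353
    cross y-line → (4,3), t=0.4659
    cross x-line → (5,3), t=0.7727 (wall)
  → r_4 = 0.7727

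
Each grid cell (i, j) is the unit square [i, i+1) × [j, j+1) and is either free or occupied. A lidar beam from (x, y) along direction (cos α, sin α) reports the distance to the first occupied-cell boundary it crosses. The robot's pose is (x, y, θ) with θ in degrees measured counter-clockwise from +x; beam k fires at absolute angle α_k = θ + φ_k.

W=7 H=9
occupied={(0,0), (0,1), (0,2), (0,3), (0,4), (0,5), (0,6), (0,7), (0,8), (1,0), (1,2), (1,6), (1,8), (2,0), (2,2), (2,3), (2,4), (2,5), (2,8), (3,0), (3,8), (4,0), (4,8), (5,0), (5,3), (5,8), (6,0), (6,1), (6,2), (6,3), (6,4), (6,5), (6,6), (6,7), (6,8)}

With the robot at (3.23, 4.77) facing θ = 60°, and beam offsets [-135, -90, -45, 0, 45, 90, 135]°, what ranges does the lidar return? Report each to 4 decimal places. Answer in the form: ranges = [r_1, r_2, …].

beam 1: φ=-135°, α=285°
  direction (0.2588, -0.9659); cell (3,4); t to first gridline: x 2.9751, y 0.7972 (then +3.8637 / +1.0353)
    (3,3) via y @ 0.7972
    (3,2) via y @ 1.8324
    (3,1) via y @ 2.8677
    (4,1) via x @ 2.9751
    (4,0) via y @ 3.9030  # hit
  → r_1 = 3.9030
beam 2: φ=-90°, α=330°
  direction (0.8660, -0.5000); cell (3,4); t to first gridline: x 0.8891, y 1.5400 (then +1.1547 / +2.0000)
    (4,4) via x @ 0.8891
    (4,3) via y @ 1.5400
    (5,3) via x @ 2.0438  # hit
  → r_2 = 2.0438
beam 3: φ=-45°, α=15°
  direction (0.9659, 0.2588); cell (3,4); t to first gridline: x 0.7972, y 0.8887 (then +1.0353 / +3.8637)
    (4,4) via x @ 0.7972
    (4,5) via y @ 0.8887
    (5,5) via x @ 1.8324
    (6,5) via x @ 2.8677  # hit
  → r_3 = 2.8677
beam 4: φ=0°, α=60°
  direction (0.5000, 0.8660); cell (3,4); t to first gridline: x 1.5400, y 0.2656 (then +2.0000 / +1.1547)
    (3,5) via y @ 0.2656
    (3,6) via y @ 1.4203
    (4,6) via x @ 1.5400
    (4,7) via y @ 2.5750
    (5,7) via x @ 3.5400
    (5,8) via y @ 3.7297  # hit
  → r_4 = 3.7297
beam 5: φ=45°, α=105°
  direction (-0.2588, 0.9659); cell (3,4); t to first gridline: x 0.8887, y 0.2381 (then +3.8637 / +1.0353)
    (3,5) via y @ 0.2381
    (2,5) via x @ 0.8887  # hit
  → r_5 = 0.8887
beam 6: φ=90°, α=150°
  direction (-0.8660, 0.5000); cell (3,4); t to first gridline: x 0.2656, y 0.4600 (then +1.1547 / +2.0000)
    (2,4) via x @ 0.2656  # hit
  → r_6 = 0.2656
beam 7: φ=135°, α=195°
  direction (-0.9659, -0.2588); cell (3,4); t to first gridline: x 0.2381, y 2.9751 (then +1.0353 / +3.8637)
    (2,4) via x @ 0.2381  # hit
  → r_7 = 0.2381

ranges = [3.9030, 2.0438, 2.8677, 3.7297, 0.8887, 0.2656, 0.2381]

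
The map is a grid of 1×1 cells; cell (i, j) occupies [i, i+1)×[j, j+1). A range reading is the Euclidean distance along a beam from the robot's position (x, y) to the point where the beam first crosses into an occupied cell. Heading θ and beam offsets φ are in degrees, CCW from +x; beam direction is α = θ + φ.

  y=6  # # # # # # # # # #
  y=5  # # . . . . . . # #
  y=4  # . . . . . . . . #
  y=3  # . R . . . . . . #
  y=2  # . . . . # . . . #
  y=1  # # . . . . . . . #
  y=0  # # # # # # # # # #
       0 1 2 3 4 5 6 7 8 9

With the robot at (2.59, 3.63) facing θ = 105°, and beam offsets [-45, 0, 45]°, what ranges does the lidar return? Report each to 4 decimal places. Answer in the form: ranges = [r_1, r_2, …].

ranges = [2.7366, 2.2796, 1.8360]

beam 1: φ=-45°, α=60°
  d=(0.5000,0.8660)  start (2,3)  tX=0.8200 tY=0.4272  stride 1/|dx|=2.0000 1/|dy|=1.1547
    cross y-line → (2,4), t=0.4272
    cross x-line → (3,4), t=0.8200
    cross y-line → (3,5), t=1.5819
    cross y-line → (3,6), t=2.7366 (wall)
  → r_1 = 2.7366
beam 2: φ=0°, α=105°
  d=(-0.2588,0.9659)  start (2,3)  tX=2.2796 tY=0.3831  stride 1/|dx|=3.8637 1/|dy|=1.0353
    cross y-line → (2,4), t=0.3831
    cross y-line → (2,5), t=1.4183
    cross x-line → (1,5), t=2.2796 (wall)
  → r_2 = 2.2796
beam 3: φ=45°, α=150°
  d=(-0.8660,0.5000)  start (2,3)  tX=0.6813 tY=0.7400  stride 1/|dx|=1.1547 1/|dy|=2.0000
    cross x-line → (1,3), t=0.6813
    cross y-line → (1,4), t=0.7400
    cross x-line → (0,4), t=1.8360 (wall)
  → r_3 = 1.8360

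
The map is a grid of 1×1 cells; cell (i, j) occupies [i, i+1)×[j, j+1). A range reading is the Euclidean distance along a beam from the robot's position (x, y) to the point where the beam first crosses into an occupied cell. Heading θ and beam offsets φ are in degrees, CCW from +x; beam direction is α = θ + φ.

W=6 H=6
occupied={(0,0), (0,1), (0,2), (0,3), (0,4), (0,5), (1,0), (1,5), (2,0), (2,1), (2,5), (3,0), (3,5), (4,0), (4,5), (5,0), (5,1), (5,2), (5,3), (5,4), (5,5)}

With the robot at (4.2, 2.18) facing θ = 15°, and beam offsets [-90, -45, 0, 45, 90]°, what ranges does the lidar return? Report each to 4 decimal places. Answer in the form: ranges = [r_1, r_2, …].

ranges = [1.2216, 0.9238, 0.8282, 1.6000, 2.9195]

beam 1: φ=-90°, α=285°
  cosα=0.2588 sinα=-0.9659 | (4,2) | tMaxX 3.0910 tMaxY 0.1863 | tΔX 3.8637 tΔY 1.0353
    t=0.1863 [y] (4,1)
    t=1.2216 [y] (4,0) — stop
  → r_1 = 1.2216
beam 2: φ=-45°, α=330°
  cosα=0.8660 sinα=-0.5000 | (4,2) | tMaxX 0.9238 tMaxY 0.3600 | tΔX 1.1547 tΔY 2.0000
    t=0.3600 [y] (4,1)
    t=0.9238 [x] (5,1) — stop
  → r_2 = 0.9238
beam 3: φ=0°, α=15°
  cosα=0.9659 sinα=0.2588 | (4,2) | tMaxX 0.8282 tMaxY 3.1682 | tΔX 1.0353 tΔY 3.8637
    t=0.8282 [x] (5,2) — stop
  → r_3 = 0.8282
beam 4: φ=45°, α=60°
  cosα=0.5000 sinα=0.8660 | (4,2) | tMaxX 1.6000 tMaxY 0.9469 | tΔX 2.0000 tΔY 1.1547
    t=0.9469 [y] (4,3)
    t=1.6000 [x] (5,3) — stop
  → r_4 = 1.6000
beam 5: φ=90°, α=105°
  cosα=-0.2588 sinα=0.9659 | (4,2) | tMaxX 0.7727 tMaxY 0.8489 | tΔX 3.8637 tΔY 1.0353
    t=0.7727 [x] (3,2)
    t=0.8489 [y] (3,3)
    t=1.8842 [y] (3,4)
    t=2.9195 [y] (3,5) — stop
  → r_5 = 2.9195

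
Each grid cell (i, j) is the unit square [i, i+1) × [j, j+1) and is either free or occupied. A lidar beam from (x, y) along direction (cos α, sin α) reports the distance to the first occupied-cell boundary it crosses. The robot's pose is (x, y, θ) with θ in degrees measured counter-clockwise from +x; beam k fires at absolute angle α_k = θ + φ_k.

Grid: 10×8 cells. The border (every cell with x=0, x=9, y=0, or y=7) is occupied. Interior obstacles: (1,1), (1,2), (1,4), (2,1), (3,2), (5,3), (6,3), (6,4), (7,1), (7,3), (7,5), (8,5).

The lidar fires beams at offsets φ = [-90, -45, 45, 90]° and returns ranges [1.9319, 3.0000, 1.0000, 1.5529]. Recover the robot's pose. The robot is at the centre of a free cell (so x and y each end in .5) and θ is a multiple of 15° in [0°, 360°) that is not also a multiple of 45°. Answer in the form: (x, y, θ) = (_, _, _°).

The pose lattice has 36·16 = 576 candidates. Test each by forward raycasting.
  (5.5, 2.5, 345°): beam 1 = 1.5529 ≠ 1.9319 ✗
  (6.5, 1.5, 330°): beam 1 = 0.5774 ≠ 1.9319 ✗
  (7.5, 4.5, 255°): beam 1 = 0.5176 ≠ 1.9319 ✗
  (8.5, 3.5, 210°): beam 1 = 1.7321 ≠ 1.9319 ✗
  (3.5, 4.5, 165°): beam 1 = 2.5882 ≠ 1.9319 ✗
  …
  (4.5, 1.5, 75°): r_1=1.9319, r_2=3.0000, r_3=1.0000, r_4=1.5529 — all match ✓
No second candidate reproduces the full scan.

(x, y, θ) = (4.5, 1.5, 75°)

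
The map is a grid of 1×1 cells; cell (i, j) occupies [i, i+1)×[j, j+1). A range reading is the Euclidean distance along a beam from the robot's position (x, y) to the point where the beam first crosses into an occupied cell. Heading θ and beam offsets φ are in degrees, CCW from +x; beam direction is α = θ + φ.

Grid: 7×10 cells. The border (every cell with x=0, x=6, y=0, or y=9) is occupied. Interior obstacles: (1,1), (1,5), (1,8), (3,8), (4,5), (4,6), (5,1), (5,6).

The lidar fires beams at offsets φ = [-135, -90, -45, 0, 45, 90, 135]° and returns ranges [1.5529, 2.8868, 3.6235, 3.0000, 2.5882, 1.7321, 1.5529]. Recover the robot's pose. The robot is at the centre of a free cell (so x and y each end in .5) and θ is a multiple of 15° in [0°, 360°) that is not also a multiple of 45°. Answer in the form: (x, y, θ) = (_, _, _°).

The pose lattice has 32·16 = 512 candidates. Test each by forward raycasting.
  (1.5, 7.5, 75°): beam 1 = 7.0000 ≠ 1.5529 ✗
  (2.5, 6.5, 330°): beam 2 = 1.0000 ≠ 2.8868 ✗
  (5.5, 7.5, 210°): beam 2 = 1.7321 ≠ 2.8868 ✗
  (1.5, 2.5, 285°): beam 1 = 0.5774 ≠ 1.5529 ✗
  (2.5, 7.5, 285°): beam 1 = 1.0000 ≠ 1.5529 ✗
  …
  (2.5, 2.5, 60°): r_1=1.5529, r_2=2.8868, r_3=3.6235, r_4=3.0000, r_5=2.5882, r_6=1.7321, r_7=1.5529 — all match ✓
Only this pose fits every beam.

(x, y, θ) = (2.5, 2.5, 60°)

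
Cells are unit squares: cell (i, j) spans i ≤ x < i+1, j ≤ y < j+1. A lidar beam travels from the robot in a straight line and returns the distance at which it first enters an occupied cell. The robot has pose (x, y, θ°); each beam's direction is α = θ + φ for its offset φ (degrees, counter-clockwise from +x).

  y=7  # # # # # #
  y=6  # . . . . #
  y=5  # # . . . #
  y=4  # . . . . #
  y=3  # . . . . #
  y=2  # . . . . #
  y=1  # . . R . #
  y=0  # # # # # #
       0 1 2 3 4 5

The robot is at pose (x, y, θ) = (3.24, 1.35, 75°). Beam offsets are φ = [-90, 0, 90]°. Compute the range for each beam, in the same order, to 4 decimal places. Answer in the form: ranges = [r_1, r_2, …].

ranges = [1.3523, 5.8493, 2.3190]

beam 1: φ=-90°, α=345°
  direction (0.9659, -0.2588); cell (3,1); t to first gridline: x 0.7868, y 1.3523 (then +1.0353 / +3.8637)
    (4,1) via x @ 0.7868
    (4,0) via y @ 1.3523  # hit
  → r_1 = 1.3523
beam 2: φ=0°, α=75°
  direction (0.2588, 0.9659); cell (3,1); t to first gridline: x 2.9364, y 0.6729 (then +3.8637 / +1.0353)
    (3,2) via y @ 0.6729
    (3,3) via y @ 1.7082
    (3,4) via y @ 2.7435
    (4,4) via x @ 2.9364
    (4,5) via y @ 3.7788
    (4,6) via y @ 4.8140
    (4,7) via y @ 5.8493  # hit
  → r_2 = 5.8493
beam 3: φ=90°, α=165°
  direction (-0.9659, 0.2588); cell (3,1); t to first gridline: x 0.2485, y 2.5114 (then +1.0353 / +3.8637)
    (2,1) via x @ 0.2485
    (1,1) via x @ 1.2837
    (0,1) via x @ 2.3190  # hit
  → r_3 = 2.3190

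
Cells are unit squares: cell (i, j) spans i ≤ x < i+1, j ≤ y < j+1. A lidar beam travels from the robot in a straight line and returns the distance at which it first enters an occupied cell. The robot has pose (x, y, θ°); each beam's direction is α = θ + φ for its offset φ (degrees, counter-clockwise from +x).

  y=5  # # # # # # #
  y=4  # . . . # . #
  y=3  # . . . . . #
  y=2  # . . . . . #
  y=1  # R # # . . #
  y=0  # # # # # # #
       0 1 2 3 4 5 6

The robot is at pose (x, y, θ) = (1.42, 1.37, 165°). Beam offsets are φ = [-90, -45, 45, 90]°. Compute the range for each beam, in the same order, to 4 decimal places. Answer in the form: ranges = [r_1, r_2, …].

beam 1: φ=-90°, α=75°
  direction (0.2588, 0.9659); cell (1,1); t to first gridline: x 2.2409, y 0.6522 (then +3.8637 / +1.0353)
    (1,2) via y @ 0.6522
    (1,3) via y @ 1.6875
    (2,3) via x @ 2.2409
    (2,4) via y @ 2.7228
    (2,5) via y @ 3.7581  # hit
  → r_1 = 3.7581
beam 2: φ=-45°, α=120°
  direction (-0.5000, 0.8660); cell (1,1); t to first gridline: x 0.8400, y 0.7275 (then +2.0000 / +1.1547)
    (1,2) via y @ 0.7275
    (0,2) via x @ 0.8400  # hit
  → r_2 = 0.8400
beam 3: φ=45°, α=210°
  direction (-0.8660, -0.5000); cell (1,1); t to first gridline: x 0.4850, y 0.7400 (then +1.1547 / +2.0000)
    (0,1) via x @ 0.4850  # hit
  → r_3 = 0.4850
beam 4: φ=90°, α=255°
  direction (-0.2588, -0.9659); cell (1,1); t to first gridline: x 1.6228, y 0.3831 (then +3.8637 / +1.0353)
    (1,0) via y @ 0.3831  # hit
  → r_4 = 0.3831

ranges = [3.7581, 0.8400, 0.4850, 0.3831]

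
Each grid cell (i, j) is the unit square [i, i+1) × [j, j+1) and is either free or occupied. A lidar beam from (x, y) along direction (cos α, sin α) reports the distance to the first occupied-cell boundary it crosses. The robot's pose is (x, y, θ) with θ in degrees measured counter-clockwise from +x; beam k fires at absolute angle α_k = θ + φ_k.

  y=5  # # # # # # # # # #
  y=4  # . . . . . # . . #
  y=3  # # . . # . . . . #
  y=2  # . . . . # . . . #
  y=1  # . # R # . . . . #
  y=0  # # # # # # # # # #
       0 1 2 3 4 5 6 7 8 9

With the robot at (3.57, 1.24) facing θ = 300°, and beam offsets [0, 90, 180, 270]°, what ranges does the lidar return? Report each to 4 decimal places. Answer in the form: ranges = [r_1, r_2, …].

beam 1: φ=0°, α=300°
  direction (0.5000, -0.8660); cell (3,1); t to first gridline: x 0.8600, y 0.2771 (then +2.0000 / +1.1547)
    (3,0) via y @ 0.2771  # hit
  → r_1 = 0.2771
beam 2: φ=90°, α=30°
  direction (0.8660, 0.5000); cell (3,1); t to first gridline: x 0.4965, y 1.5200 (then +1.1547 / +2.0000)
    (4,1) via x @ 0.4965  # hit
  → r_2 = 0.4965
beam 3: φ=180°, α=120°
  direction (-0.5000, 0.8660); cell (3,1); t to first gridline: x 1.1400, y 0.8776 (then +2.0000 / +1.1547)
    (3,2) via y @ 0.8776
    (2,2) via x @ 1.1400
    (2,3) via y @ 2.0323
    (1,3) via x @ 3.1400  # hit
  → r_3 = 3.1400
beam 4: φ=270°, α=210°
  direction (-0.8660, -0.5000); cell (3,1); t to first gridline: x 0.6582, y 0.4800 (then +1.1547 / +2.0000)
    (3,0) via y @ 0.4800  # hit
  → r_4 = 0.4800

ranges = [0.2771, 0.4965, 3.1400, 0.4800]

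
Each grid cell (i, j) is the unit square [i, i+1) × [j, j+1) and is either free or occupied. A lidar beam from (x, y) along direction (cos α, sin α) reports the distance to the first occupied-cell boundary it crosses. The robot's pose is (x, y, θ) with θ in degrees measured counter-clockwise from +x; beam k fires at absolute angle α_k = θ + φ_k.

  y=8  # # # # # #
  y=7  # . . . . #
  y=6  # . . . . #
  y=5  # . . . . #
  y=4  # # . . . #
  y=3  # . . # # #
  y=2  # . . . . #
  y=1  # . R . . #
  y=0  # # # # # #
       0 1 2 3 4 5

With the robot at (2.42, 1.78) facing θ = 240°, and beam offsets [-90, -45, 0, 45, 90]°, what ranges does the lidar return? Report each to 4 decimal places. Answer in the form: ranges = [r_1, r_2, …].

beam 1: φ=-90°, α=150°
  dir = (cos 150°, sin 150°) = (-0.8660, 0.5000); from cell (2,1)
  next x-line at t=0.4850, next y-line at t=0.4400; Δt_x=1.1547, Δt_y=2.0000
    y: enter (2,2) at t=0.4400
    x: enter (1,2) at t=0.4850
    x: enter (0,2) at t=1.6397 ← occupied
  → r_1 = 1.6397
beam 2: φ=-45°, α=195°
  dir = (cos 195°, sin 195°) = (-0.9659, -0.2588); from cell (2,1)
  next x-line at t=0.4348, next y-line at t=3.0137; Δt_x=1.0353, Δt_y=3.8637
    x: enter (1,1) at t=0.4348
    x: enter (0,1) at t=1.4701 ← occupied
  → r_2 = 1.4701
beam 3: φ=0°, α=240°
  dir = (cos 240°, sin 240°) = (-0.5000, -0.8660); from cell (2,1)
  next x-line at t=0.8400, next y-line at t=0.9007; Δt_x=2.0000, Δt_y=1.1547
    x: enter (1,1) at t=0.8400
    y: enter (1,0) at t=0.9007 ← occupied
  → r_3 = 0.9007
beam 4: φ=45°, α=285°
  dir = (cos 285°, sin 285°) = (0.2588, -0.9659); from cell (2,1)
  next x-line at t=2.2409, next y-line at t=0.8075; Δt_x=3.8637, Δt_y=1.0353
    y: enter (2,0) at t=0.8075 ← occupied
  → r_4 = 0.8075
beam 5: φ=90°, α=330°
  dir = (cos 330°, sin 330°) = (0.8660, -0.5000); from cell (2,1)
  next x-line at t=0.6697, next y-line at t=1.5600; Δt_x=1.1547, Δt_y=2.0000
    x: enter (3,1) at t=0.6697
    y: enter (3,0) at t=1.5600 ← occupied
  → r_5 = 1.5600

ranges = [1.6397, 1.4701, 0.9007, 0.8075, 1.5600]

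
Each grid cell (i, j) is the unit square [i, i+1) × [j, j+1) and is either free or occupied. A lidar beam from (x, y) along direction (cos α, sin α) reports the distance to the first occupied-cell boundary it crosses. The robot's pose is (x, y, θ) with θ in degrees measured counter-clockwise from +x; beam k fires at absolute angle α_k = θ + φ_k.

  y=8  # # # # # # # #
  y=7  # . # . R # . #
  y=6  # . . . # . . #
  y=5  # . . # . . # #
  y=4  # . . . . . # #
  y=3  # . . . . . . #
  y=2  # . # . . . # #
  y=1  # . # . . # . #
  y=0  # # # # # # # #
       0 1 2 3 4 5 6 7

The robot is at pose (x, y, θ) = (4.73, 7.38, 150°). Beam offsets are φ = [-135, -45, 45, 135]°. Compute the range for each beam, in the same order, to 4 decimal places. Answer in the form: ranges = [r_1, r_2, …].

ranges = [0.2795, 0.6419, 3.8616, 0.3934]

beam 1: φ=-135°, α=15°
  d=(0.9659,0.2588)  start (4,7)  tX=0.2795 tY=2.3955  stride 1/|dx|=1.0353 1/|dy|=3.8637
    cross x-line → (5,7), t=0.2795 (wall)
  → r_1 = 0.2795
beam 2: φ=-45°, α=105°
  d=(-0.2588,0.9659)  start (4,7)  tX=2.8205 tY=0.6419  stride 1/|dx|=3.8637 1/|dy|=1.0353
    cross y-line → (4,8), t=0.6419 (wall)
  → r_2 = 0.6419
beam 3: φ=45°, α=195°
  d=(-0.9659,-0.2588)  start (4,7)  tX=0.7558 tY=1.4682  stride 1/|dx|=1.0353 1/|dy|=3.8637
    cross x-line → (3,7), t=0.7558
    cross y-line → (3,6), t=1.4682
    cross x-line → (2,6), t=1.7910
    cross x-line → (1,6), t=2.8263
    cross x-line → (0,6), t=3.8616 (wall)
  → r_3 = 3.8616
beam 4: φ=135°, α=285°
  d=(0.2588,-0.9659)  start (4,7)  tX=1.0432 tY=0.3934  stride 1/|dx|=3.8637 1/|dy|=1.0353
    cross y-line → (4,6), t=0.3934 (wall)
  → r_4 = 0.3934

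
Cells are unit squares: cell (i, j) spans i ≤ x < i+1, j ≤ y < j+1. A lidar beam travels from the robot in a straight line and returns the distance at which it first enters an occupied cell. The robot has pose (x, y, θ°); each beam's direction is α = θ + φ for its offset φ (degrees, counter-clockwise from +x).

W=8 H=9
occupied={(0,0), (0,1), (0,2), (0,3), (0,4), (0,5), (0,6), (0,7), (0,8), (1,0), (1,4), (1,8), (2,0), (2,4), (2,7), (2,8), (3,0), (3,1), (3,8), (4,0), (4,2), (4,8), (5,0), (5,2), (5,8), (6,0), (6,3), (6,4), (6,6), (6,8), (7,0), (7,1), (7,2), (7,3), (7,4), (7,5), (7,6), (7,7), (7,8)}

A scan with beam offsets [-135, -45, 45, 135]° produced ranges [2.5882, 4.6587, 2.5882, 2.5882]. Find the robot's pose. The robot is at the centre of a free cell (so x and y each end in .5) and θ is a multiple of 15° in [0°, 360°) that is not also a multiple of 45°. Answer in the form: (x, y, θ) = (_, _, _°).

The pose lattice has 33·16 = 528 candidates. Test each by forward raycasting.
  (5.5, 1.5, 30°): beam 1 = 0.5176 ≠ 2.5882 ✗
  (4.5, 7.5, 300°): beam 1 = 1.5529 ≠ 2.5882 ✗
  (4.5, 4.5, 210°): beam 1 = 3.6235 ≠ 2.5882 ✗
  …
  (3.5, 5.5, 300°): r_1=2.5882, r_2=4.6587, r_3=2.5882, r_4=2.5882 — all match ✓
Unique over the lattice → pose = (3.5, 5.5, 300°).

(x, y, θ) = (3.5, 5.5, 300°)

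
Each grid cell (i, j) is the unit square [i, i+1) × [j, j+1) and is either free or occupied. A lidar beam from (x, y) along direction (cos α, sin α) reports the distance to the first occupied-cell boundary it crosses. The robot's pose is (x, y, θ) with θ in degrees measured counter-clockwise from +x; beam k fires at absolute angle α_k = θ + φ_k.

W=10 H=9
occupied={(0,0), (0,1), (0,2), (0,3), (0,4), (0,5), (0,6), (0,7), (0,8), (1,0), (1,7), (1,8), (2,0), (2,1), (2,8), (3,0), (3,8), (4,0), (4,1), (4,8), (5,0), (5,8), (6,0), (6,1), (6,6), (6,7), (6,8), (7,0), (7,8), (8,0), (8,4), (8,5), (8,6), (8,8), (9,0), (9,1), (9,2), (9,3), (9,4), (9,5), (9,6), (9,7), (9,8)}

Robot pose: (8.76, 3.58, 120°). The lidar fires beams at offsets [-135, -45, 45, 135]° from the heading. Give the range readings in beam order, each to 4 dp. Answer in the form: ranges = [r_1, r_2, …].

ranges = [0.2485, 0.4348, 8.0337, 2.6710]

beam 1: φ=-135°, α=345°
  dir = (cos 345°, sin 345°) = (0.9659, -0.2588); from cell (8,3)
  next x-line at t=0.2485, next y-line at t=2.2409; Δt_x=1.0353, Δt_y=3.8637
    x: enter (9,3) at t=0.2485 ← occupied
  → r_1 = 0.2485
beam 2: φ=-45°, α=75°
  dir = (cos 75°, sin 75°) = (0.2588, 0.9659); from cell (8,3)
  next x-line at t=0.9273, next y-line at t=0.4348; Δt_x=3.8637, Δt_y=1.0353
    y: enter (8,4) at t=0.4348 ← occupied
  → r_2 = 0.4348
beam 3: φ=45°, α=165°
  dir = (cos 165°, sin 165°) = (-0.9659, 0.2588); from cell (8,3)
  next x-line at t=0.7868, next y-line at t=1.6228; Δt_x=1.0353, Δt_y=3.8637
    x: enter (7,3) at t=0.7868
    y: enter (7,4) at t=1.6228
    x: enter (6,4) at t=1.8221
    x: enter (5,4) at t=2.8574
    x: enter (4,4) at t=3.8926
    x: enter (3,4) at t=4.9279
    y: enter (3,5) at t=5.4865
    x: enter (2,5) at t=5.9632
    x: enter (1,5) at t=6.9985
    x: enter (0,5) at t=8.0337 ← occupied
  → r_3 = 8.0337
beam 4: φ=135°, α=255°
  dir = (cos 255°, sin 255°) = (-0.2588, -0.9659); from cell (8,3)
  next x-line at t=2.9364, next y-line at t=0.6005; Δt_x=3.8637, Δt_y=1.0353
    y: enter (8,2) at t=0.6005
    y: enter (8,1) at t=1.6357
    y: enter (8,0) at t=2.6710 ← occupied
  → r_4 = 2.6710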